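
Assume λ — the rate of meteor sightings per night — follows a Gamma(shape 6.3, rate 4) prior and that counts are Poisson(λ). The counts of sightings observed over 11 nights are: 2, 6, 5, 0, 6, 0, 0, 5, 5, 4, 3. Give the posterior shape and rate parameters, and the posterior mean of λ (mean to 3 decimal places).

Posterior: Gamma(shape=42.3, rate=15); mean ≈ 2.820

Total count ∑xᵢ = 36 over n = 11 nights.
Gamma is conjugate to the Poisson likelihood: posterior is Gamma(shape = 6.3+36 = 42.3, rate = 4+11 = 15).
E[λ | data] = 42.3/15 = 2.820.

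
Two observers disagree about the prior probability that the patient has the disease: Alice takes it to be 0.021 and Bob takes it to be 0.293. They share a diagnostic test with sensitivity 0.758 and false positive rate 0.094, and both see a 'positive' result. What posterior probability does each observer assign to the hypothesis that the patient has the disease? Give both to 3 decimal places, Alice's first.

P('+'|H) = 0.758, P('+'|¬H) = 0.094.
Alice: numerator 0.758·0.021 = 0.015918; evidence = 0.015918+0.094·0.979 = 0.10794; posterior = 0.147.
Bob: numerator 0.758·0.293 = 0.22209; evidence = 0.22209+0.094·0.707 = 0.28855; posterior = 0.770.

Alice: 0.147; Bob: 0.770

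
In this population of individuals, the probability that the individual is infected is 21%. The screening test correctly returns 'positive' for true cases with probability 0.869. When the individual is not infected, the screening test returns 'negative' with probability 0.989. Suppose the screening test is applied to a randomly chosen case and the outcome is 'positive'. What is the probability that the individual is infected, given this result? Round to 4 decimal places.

Let H be the event that the individual is infected. P(H) = 0.21, so P(¬H) = 0.79. With E the 'positive' result, P(E|H) = 0.869 and P(E|¬H) = 0.011.
P(E) = 0.869·0.21 + 0.011·0.79 = 0.18249 + 0.0086900 = 0.19118.
By Bayes' theorem, P(H|E) = 0.18249 / 0.19118 = 0.9545.

P(H | E) ≈ 0.9545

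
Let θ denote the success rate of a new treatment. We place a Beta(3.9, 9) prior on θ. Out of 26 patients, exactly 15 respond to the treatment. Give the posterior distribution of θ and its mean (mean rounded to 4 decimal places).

Posterior: Beta(18.9, 20); mean ≈ 0.4859

The binomial likelihood is conjugate to the Beta prior: with 15 successes and 11 failures, the posterior is Beta(3.9+15, 9+11) = Beta(18.9, 20).
E[θ | data] = 18.9/(18.9+20) = 0.4859.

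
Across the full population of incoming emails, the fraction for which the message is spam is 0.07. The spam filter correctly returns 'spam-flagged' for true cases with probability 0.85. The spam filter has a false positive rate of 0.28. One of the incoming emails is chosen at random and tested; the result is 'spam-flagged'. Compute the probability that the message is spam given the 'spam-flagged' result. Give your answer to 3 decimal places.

Write H for 'the message is spam'. Prior odds H:¬H = 0.07/0.93 = 0.075269. For the 'spam-flagged' outcome, the likelihood ratio is 0.85/0.28 = 3.0357.
Posterior odds = 0.075269 × 3.0357 = 0.22849, so P(H|E) = 0.22849/(1+0.22849) = 0.186.

P(H | E) ≈ 0.186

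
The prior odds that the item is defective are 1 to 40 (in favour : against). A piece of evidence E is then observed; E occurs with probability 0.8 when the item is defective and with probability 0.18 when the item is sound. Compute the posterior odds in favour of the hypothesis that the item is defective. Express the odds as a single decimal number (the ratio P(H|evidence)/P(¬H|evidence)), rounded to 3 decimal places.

Posterior odds ≈ 0.111

Prior odds = 1/40 = 0.025000.
Likelihood ratio for E = 0.8/0.18 = 4.4444.
Posterior odds = prior odds × LR = 0.11111.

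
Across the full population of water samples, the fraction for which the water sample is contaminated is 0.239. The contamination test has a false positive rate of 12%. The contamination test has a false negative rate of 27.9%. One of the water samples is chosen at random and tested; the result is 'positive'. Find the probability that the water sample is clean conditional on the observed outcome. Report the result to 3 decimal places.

P(¬H | E) ≈ 0.346

Write H for 'the water sample is contaminated'. Prior odds H:¬H = 0.239/0.761 = 0.31406. For the 'positive' outcome, the likelihood ratio is 0.721/0.12 = 6.0083.
Posterior odds = 0.31406 × 6.0083 = 1.8870, so P(H|E) = 1.8870/(1+1.8870) = 0.654. Then P(¬H|E) = 1 − 0.654 = 0.346.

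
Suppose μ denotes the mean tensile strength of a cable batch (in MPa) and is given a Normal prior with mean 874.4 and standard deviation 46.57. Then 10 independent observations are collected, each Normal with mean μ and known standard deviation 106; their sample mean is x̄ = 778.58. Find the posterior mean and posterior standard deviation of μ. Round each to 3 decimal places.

Posterior mean ≈ 811.281; posterior SD ≈ 27.206

Prior precision 1/τ₀² = 1/46.57² = 0.00046109; data precision n/σ² = 10/106² = 0.00089000.
Posterior precision = 0.00046109 + 0.00089000 = 0.00135109, giving posterior SD = 1/√0.00135109 = 27.206.
Posterior mean = (0.00046109·874.4 + 0.00089000·778.58) / 0.00135109 = 811.281.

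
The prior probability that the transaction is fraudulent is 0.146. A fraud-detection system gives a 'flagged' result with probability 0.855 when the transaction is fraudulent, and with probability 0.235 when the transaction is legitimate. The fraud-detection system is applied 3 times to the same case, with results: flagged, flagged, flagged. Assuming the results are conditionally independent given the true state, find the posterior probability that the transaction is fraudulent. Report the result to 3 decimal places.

Let H be the event that the transaction is fraudulent; start with P(H) = 0.146. P('flagged'|H) = 0.855, P('flagged'|¬H) = 0.235.
Update on result 1 ('flagged'): P(H) ← 0.855·0.1460 / (0.855·0.1460 + 0.235·0.8540) = 0.12483/0.32552 = 0.3835.
Update on result 2 ('flagged'): P(H) ← 0.855·0.3835 / (0.855·0.3835 + 0.235·0.6165) = 0.32787/0.47276 = 0.6935.
Update on result 3 ('flagged'): P(H) ← 0.855·0.6935 / (0.855·0.6935 + 0.235·0.3065) = 0.59297/0.66499 = 0.8917.

Posterior P(H) ≈ 0.892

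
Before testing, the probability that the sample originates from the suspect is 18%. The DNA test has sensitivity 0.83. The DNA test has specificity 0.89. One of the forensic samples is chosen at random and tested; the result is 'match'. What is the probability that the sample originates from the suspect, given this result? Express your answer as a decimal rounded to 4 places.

Write H for 'the sample originates from the suspect'. Prior odds H:¬H = 0.18/0.82 = 0.21951. For the 'match' outcome, the likelihood ratio is 0.83/0.11 = 7.5455.
Posterior odds = 0.21951 × 7.5455 = 1.6563, so P(H|E) = 1.6563/(1+1.6563) = 0.6235.

P(H | E) ≈ 0.6235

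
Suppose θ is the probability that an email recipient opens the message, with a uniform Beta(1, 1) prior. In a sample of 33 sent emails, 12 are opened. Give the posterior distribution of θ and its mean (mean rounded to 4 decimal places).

Posterior: Beta(13, 22); mean ≈ 0.3714

The binomial likelihood is conjugate to the Beta prior: with 12 successes and 21 failures, the posterior is Beta(1+12, 1+21) = Beta(13, 22).
Posterior mean = α/(α+β) = 13/35 = 0.3714.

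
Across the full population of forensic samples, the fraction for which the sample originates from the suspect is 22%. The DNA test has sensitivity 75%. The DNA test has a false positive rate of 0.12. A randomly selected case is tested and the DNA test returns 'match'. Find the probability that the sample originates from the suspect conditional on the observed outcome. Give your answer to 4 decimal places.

P(H | E) ≈ 0.6381

Let H be the event that the sample originates from the suspect. P(H) = 0.22, so P(¬H) = 0.78. With E the 'match' result, P(E|H) = 0.75 and P(E|¬H) = 0.12.
P(E) = 0.75·0.22 + 0.12·0.78 = 0.16500 + 0.093600 = 0.25860.
By Bayes' theorem, P(H|E) = 0.16500 / 0.25860 = 0.6381.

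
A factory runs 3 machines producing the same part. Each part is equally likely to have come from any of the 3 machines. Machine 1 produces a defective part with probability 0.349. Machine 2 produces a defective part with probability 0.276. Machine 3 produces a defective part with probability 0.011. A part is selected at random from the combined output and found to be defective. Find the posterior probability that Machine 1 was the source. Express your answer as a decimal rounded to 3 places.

Posterior probability ≈ 0.549

Tabulate prior·likelihood by source: [1] prior 0.333333, lik 0.349, product 0.1163; [2] prior 0.333333, lik 0.276, product 0.09200; [3] prior 0.333333, lik 0.011, product 0.003667.
Normalizing constant = 0.21200; the posterior for Machine 1 is its product over the sum, 0.1163/0.21200 = 0.549.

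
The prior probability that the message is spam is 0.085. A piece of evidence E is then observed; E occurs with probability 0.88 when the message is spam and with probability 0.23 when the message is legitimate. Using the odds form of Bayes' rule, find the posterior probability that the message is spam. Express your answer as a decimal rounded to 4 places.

Prior odds = 0.085/(1−0.085) = 0.092896. In log-odds, ln(0.092896) = -2.3763.
Add log likelihood ratio: ln(3.8261) = 1.3418.
Posterior log-odds = -1.0344, so posterior odds = exp(-1.0344) = 0.35543. Converting, P(H|E) = 0.35543/1.3554 = 0.2622.

Posterior probability ≈ 0.2622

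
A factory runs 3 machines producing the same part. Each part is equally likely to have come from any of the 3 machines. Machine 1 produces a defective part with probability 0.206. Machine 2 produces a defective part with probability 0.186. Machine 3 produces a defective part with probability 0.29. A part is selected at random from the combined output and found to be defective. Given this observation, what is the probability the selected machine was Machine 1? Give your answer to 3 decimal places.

Tabulate prior·likelihood by source: [1] prior 0.333333, lik 0.206, product 0.06867; [2] prior 0.333333, lik 0.186, product 0.06200; [3] prior 0.333333, lik 0.29, product 0.09667.
Normalizing constant = 0.22733; the posterior for Machine 1 is its product over the sum, 0.06867/0.22733 = 0.302.

Posterior probability ≈ 0.302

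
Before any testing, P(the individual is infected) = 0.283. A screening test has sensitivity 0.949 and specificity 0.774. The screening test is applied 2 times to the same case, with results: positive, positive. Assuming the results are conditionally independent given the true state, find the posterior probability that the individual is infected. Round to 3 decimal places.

Posterior P(H) ≈ 0.874

Let H be the event that the individual is infected; start with P(H) = 0.283. P('positive'|H) = 0.949, P('positive'|¬H) = 0.226.
Update on result 1 ('positive'): P(H) ← 0.949·0.2830 / (0.949·0.2830 + 0.226·0.7170) = 0.26857/0.43061 = 0.6237.
Update on result 2 ('positive'): P(H) ← 0.949·0.6237 / (0.949·0.6237 + 0.226·0.3763) = 0.59188/0.67693 = 0.8744.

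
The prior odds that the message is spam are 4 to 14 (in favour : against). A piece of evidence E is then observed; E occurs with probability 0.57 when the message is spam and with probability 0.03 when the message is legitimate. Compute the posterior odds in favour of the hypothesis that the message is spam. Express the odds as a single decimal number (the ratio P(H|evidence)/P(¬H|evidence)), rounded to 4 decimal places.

Posterior odds ≈ 5.4286

Prior odds = 4/14 = 0.28571. In log-odds, ln(0.28571) = -1.2528.
Add log likelihood ratio: ln(19.000) = 2.9444.
Posterior log-odds = 1.6917, so posterior odds = exp(1.6917) = 5.4286.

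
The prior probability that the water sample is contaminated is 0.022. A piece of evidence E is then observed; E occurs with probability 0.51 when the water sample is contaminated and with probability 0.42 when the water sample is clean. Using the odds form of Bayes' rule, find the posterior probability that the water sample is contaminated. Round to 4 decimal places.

Posterior probability ≈ 0.0266

Prior odds = 0.022/(1−0.022) = 0.022495.
Likelihood ratio for E = 0.51/0.42 = 1.2143.
Posterior odds = prior odds × LR = 0.027315.
Posterior probability = odds/(1+odds) = 0.027315/1.0273 = 0.0266.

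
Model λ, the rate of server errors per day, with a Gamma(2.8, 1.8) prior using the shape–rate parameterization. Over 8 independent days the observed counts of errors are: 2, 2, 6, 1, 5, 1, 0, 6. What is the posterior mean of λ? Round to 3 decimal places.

Total count ∑xᵢ = 23 over n = 8 days.
Gamma is conjugate to the Poisson likelihood: posterior is Gamma(shape = 2.8+23 = 25.8, rate = 1.8+8 = 9.8).
Posterior mean = shape/rate = 25.8/9.8 = 2.633.

Posterior mean ≈ 2.633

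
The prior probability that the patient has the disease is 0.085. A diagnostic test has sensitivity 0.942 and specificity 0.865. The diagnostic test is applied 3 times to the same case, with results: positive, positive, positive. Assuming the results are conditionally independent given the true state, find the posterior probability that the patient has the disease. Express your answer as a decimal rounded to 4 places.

Posterior P(H) ≈ 0.9693

With H the event that the patient has the disease, the joint likelihood of the observed sequence is P(data|H) = 0.942·0.942·0.942 = 0.83590 and P(data|¬H) = 0.135·0.135·0.135 = 0.0024604.
Bayes: P(H|data) = 0.085·0.83590 / (0.085·0.83590 + 0.915·0.0024604) = 0.071051/0.073302 = 0.9693.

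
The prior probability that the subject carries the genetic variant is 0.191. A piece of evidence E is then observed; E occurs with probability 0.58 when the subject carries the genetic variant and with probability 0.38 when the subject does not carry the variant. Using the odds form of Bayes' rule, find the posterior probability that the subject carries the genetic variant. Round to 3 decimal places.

Prior odds = 0.191/(1−0.191) = 0.23609.
Likelihood ratio for E = 0.58/0.38 = 1.5263.
Posterior odds = prior odds × LR = 0.36035.
Posterior probability = odds/(1+odds) = 0.36035/1.3604 = 0.265.

Posterior probability ≈ 0.265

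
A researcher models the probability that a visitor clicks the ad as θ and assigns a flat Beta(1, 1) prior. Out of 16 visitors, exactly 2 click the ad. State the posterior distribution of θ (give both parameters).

Observing 2 successes and 14 failures updates Beta(1, 1) by adding the success and failure counts to the two shape parameters: α = 1+2 = 3, β = 1+14 = 15.

Posterior: Beta(3, 15)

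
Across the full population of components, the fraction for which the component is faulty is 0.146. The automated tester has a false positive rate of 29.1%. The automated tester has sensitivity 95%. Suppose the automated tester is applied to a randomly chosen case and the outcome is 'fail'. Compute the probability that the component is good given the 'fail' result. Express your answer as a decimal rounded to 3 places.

Write H for 'the component is faulty'. Prior odds H:¬H = 0.146/0.854 = 0.17096. For the 'fail' outcome, the likelihood ratio is 0.95/0.291 = 3.2646.
Posterior odds = 0.17096 × 3.2646 = 0.55812, so P(H|E) = 0.55812/(1+0.55812) = 0.358. Then P(¬H|E) = 1 − 0.358 = 0.642.

P(¬H | E) ≈ 0.642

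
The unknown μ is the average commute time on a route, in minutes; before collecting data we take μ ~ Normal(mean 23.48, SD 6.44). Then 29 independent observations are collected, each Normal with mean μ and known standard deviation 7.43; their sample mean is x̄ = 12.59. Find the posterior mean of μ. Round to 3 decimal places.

Prior precision 1/τ₀² = 1/6.44² = 0.0241117; data precision n/σ² = 29/7.43² = 0.525316.
Posterior precision = 0.0241117 + 0.525316 = 0.549427.
Posterior mean = (0.0241117·23.48 + 0.525316·12.59) / 0.549427 = 13.068.

Posterior mean ≈ 13.068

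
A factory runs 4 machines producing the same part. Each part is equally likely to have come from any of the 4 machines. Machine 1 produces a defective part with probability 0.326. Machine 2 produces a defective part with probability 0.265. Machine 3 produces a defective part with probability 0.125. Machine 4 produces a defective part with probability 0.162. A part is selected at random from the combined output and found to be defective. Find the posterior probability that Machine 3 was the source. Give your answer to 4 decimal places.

Posterior probability ≈ 0.1424

Tabulate prior·likelihood by source: [1] prior 0.25, lik 0.326, product 0.08150; [2] prior 0.25, lik 0.265, product 0.06625; [3] prior 0.25, lik 0.125, product 0.03125; [4] prior 0.25, lik 0.162, product 0.04050.
Normalizing constant = 0.21950; the posterior for Machine 3 is its product over the sum, 0.03125/0.21950 = 0.1424.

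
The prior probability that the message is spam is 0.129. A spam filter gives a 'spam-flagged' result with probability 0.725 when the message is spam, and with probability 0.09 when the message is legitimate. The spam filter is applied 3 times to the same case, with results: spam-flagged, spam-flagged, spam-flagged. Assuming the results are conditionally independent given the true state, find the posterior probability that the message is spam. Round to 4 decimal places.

Posterior P(H) ≈ 0.9872

With H the event that the message is spam, the joint likelihood of the observed sequence is P(data|H) = 0.725·0.725·0.725 = 0.38108 and P(data|¬H) = 0.09·0.09·0.09 = 0.00072900.
Bayes: P(H|data) = 0.129·0.38108 / (0.129·0.38108 + 0.871·0.00072900) = 0.049159/0.049794 = 0.9872.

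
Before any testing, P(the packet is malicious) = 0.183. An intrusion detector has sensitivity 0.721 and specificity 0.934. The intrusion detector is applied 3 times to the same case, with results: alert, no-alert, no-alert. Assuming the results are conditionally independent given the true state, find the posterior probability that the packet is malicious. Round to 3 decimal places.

Let H be the event that the packet is malicious; start with P(H) = 0.183. P('alert'|H) = 0.721, P('alert'|¬H) = 0.066.
Update on result 1 ('alert'): P(H) ← 0.721·0.1830 / (0.721·0.1830 + 0.066·0.8170) = 0.13194/0.18587 = 0.7099.
Update on result 2 ('no-alert'): P(H) ← 0.279·0.7099 / (0.279·0.7099 + 0.934·0.2901) = 0.19806/0.46902 = 0.4223.
Update on result 3 ('no-alert'): P(H) ← 0.279·0.4223 / (0.279·0.4223 + 0.934·0.5777) = 0.11782/0.65741 = 0.1792.

Posterior P(H) ≈ 0.179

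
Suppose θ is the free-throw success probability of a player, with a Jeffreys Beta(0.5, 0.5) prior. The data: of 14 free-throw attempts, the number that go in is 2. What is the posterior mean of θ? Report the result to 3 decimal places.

Observing 2 successes and 12 failures updates Beta(0.5, 0.5) by adding the success and failure counts to the two shape parameters: α = 0.5+2 = 2.5, β = 0.5+12 = 12.5.
E[θ | data] = 2.5/(2.5+12.5) = 0.167.

Posterior mean ≈ 0.167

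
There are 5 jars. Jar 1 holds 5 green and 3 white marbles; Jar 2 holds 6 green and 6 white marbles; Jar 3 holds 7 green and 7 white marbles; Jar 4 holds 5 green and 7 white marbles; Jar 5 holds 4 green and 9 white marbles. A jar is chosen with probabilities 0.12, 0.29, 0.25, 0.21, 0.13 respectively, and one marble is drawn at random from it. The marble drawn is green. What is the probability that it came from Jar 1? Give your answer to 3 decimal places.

Tabulate prior·likelihood by source: [1] prior 0.12, lik 0.625, product 0.07500; [2] prior 0.29, lik 0.5, product 0.1450; [3] prior 0.25, lik 0.5, product 0.1250; [4] prior 0.21, lik 0.4167, product 0.08750; [5] prior 0.13, lik 0.3077, product 0.04000.
Normalizing constant = 0.47250; the posterior for Jar 1 is its product over the sum, 0.07500/0.47250 = 0.159.

Posterior probability ≈ 0.159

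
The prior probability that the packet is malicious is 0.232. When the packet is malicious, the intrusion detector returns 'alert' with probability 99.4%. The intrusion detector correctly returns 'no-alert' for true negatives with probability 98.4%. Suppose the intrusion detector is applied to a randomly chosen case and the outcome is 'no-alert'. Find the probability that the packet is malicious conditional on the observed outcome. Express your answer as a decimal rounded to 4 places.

Write H for 'the packet is malicious'. Prior odds H:¬H = 0.232/0.768 = 0.30208. For the 'no-alert' outcome, the likelihood ratio is 0.006/0.984 = 0.0060976.
Posterior odds = 0.30208 × 0.0060976 = 0.0018420, so P(H|E) = 0.0018420/(1+0.0018420) = 0.0018.

P(H | E) ≈ 0.0018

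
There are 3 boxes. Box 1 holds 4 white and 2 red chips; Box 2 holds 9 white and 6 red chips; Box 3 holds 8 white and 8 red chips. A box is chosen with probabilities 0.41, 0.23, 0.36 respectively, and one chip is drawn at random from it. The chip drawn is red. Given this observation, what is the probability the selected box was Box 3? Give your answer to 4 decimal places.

Posterior probability ≈ 0.4405

Tabulate prior·likelihood by source: [1] prior 0.41, lik 0.3333, product 0.1367; [2] prior 0.23, lik 0.4, product 0.09200; [3] prior 0.36, lik 0.5, product 0.1800.
Normalizing constant = 0.40867; the posterior for Box 3 is its product over the sum, 0.1800/0.40867 = 0.4405.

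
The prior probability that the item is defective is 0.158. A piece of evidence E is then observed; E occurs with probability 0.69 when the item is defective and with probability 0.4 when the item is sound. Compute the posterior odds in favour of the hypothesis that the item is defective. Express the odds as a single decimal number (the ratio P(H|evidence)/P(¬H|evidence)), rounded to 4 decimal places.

Prior odds = 0.158/(1−0.158) = 0.18765. In log-odds, ln(0.18765) = -1.6732.
Add log likelihood ratio: ln(1.7250) = 0.54523.
Posterior log-odds = -1.1280, so posterior odds = exp(-1.1280) = 0.32369.

Posterior odds ≈ 0.3237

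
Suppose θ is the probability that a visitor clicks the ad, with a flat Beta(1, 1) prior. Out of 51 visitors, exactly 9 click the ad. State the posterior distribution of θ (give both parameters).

Posterior: Beta(10, 43)

Observing 9 successes and 42 failures updates Beta(1, 1) by adding the success and failure counts to the two shape parameters: α = 1+9 = 10, β = 1+42 = 43.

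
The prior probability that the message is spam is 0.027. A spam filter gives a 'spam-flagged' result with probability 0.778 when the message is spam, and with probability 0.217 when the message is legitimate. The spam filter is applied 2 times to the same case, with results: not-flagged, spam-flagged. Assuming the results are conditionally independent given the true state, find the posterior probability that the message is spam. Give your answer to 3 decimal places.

Posterior P(H) ≈ 0.027

With H the event that the message is spam, the joint likelihood of the observed sequence is P(data|H) = 0.222·0.778 = 0.17272 and P(data|¬H) = 0.783·0.217 = 0.16991.
Bayes: P(H|data) = 0.027·0.17272 / (0.027·0.17272 + 0.973·0.16991) = 0.0046633/0.16999 = 0.0274.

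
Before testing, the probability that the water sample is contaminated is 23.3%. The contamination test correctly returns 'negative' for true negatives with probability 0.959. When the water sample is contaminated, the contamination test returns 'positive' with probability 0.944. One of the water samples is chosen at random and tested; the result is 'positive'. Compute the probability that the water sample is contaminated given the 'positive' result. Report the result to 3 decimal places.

P(H | E) ≈ 0.875

Let H be the event that the water sample is contaminated. P(H) = 0.233, so P(¬H) = 0.767. With E the 'positive' result, P(E|H) = 0.944 and P(E|¬H) = 0.041.
P(E) = 0.944·0.233 + 0.041·0.767 = 0.21995 + 0.031447 = 0.25140.
By Bayes' theorem, P(H|E) = 0.21995 / 0.25140 = 0.875.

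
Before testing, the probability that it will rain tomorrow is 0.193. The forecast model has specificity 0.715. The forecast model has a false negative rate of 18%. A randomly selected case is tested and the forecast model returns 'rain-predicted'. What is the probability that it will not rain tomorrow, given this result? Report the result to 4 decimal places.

P(¬H | E) ≈ 0.5924

Write H for 'it will rain tomorrow'. Prior odds H:¬H = 0.193/0.807 = 0.23916. For the 'rain-predicted' outcome, the likelihood ratio is 0.82/0.285 = 2.8772.
Posterior odds = 0.23916 × 2.8772 = 0.68810, so P(H|E) = 0.68810/(1+0.68810) = 0.4076. Then P(¬H|E) = 1 − 0.4076 = 0.5924.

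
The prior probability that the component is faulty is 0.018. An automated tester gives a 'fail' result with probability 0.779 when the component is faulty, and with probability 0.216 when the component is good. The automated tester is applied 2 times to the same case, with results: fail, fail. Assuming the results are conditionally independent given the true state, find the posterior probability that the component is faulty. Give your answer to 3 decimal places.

Posterior P(H) ≈ 0.193

With H the event that the component is faulty, the joint likelihood of the observed sequence is P(data|H) = 0.779·0.779 = 0.60684 and P(data|¬H) = 0.216·0.216 = 0.046656.
Bayes: P(H|data) = 0.018·0.60684 / (0.018·0.60684 + 0.982·0.046656) = 0.010923/0.056739 = 0.1925.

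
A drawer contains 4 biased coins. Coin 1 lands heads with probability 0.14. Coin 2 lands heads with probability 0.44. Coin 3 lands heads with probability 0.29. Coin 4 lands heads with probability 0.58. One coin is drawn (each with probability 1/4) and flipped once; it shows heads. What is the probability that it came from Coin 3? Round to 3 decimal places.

Posterior probability ≈ 0.200

P(heads|C1) = 0.14; P(heads|C2) = 0.44; P(heads|C3) = 0.29; P(heads|C4) = 0.58.
Prior × likelihood for each source: 0.25·0.14=0.03500, 0.25·0.44=0.1100, 0.25·0.29=0.07250, 0.25·0.58=0.1450. Summing gives P(heads) = 0.36250.
P(Coin 3 | heads) = 0.07250 / 0.36250 = 0.200.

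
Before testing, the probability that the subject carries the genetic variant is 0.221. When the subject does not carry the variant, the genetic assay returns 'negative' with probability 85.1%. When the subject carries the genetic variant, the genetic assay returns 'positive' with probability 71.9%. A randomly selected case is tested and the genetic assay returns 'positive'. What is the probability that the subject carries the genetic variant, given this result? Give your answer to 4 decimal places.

P(H | E) ≈ 0.5779

Let H be the event that the subject carries the genetic variant. P(H) = 0.221, so P(¬H) = 0.779. With E the 'positive' result, P(E|H) = 0.719 and P(E|¬H) = 0.149.
P(E) = 0.719·0.221 + 0.149·0.779 = 0.15890 + 0.11607 = 0.27497.
By Bayes' theorem, P(H|E) = 0.15890 / 0.27497 = 0.5779.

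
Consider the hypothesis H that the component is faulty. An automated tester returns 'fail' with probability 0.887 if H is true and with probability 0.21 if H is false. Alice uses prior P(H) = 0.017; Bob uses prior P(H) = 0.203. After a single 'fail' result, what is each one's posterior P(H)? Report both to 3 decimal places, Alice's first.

Alice: 0.068; Bob: 0.518

The likelihood ratio for a 'fail' result is 0.887/0.21 = 4.2238.
Alice: prior odds 0.017/0.983 = 0.017294; posterior odds 0.073047; posterior probability 0.068.
Bob: prior odds 0.203/0.797 = 0.25471; posterior odds 1.0758; posterior probability 0.518.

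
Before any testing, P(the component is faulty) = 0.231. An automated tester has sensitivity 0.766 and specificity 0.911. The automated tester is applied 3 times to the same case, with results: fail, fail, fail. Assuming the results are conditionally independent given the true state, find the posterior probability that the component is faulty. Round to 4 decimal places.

Posterior P(H) ≈ 0.9948

With H the event that the component is faulty, the joint likelihood of the observed sequence is P(data|H) = 0.766·0.766·0.766 = 0.44946 and P(data|¬H) = 0.089·0.089·0.089 = 0.00070497.
Bayes: P(H|data) = 0.231·0.44946 / (0.231·0.44946 + 0.769·0.00070497) = 0.10382/0.10437 = 0.9948.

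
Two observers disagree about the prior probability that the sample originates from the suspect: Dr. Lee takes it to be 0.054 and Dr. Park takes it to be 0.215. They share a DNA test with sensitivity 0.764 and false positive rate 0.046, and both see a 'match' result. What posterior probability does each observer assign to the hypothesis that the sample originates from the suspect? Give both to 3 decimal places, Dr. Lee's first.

Dr. Lee: 0.487; Dr. Park: 0.820

P('+'|H) = 0.764, P('+'|¬H) = 0.046.
Dr. Lee: numerator 0.764·0.054 = 0.041256; evidence = 0.041256+0.046·0.946 = 0.084772; posterior = 0.487.
Dr. Park: numerator 0.764·0.215 = 0.16426; evidence = 0.16426+0.046·0.785 = 0.20037; posterior = 0.820.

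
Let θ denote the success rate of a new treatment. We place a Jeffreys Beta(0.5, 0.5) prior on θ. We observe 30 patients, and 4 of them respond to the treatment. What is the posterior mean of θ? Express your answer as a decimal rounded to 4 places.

Posterior mean ≈ 0.1452

Observing 4 successes and 26 failures updates Beta(0.5, 0.5) by adding the success and failure counts to the two shape parameters: α = 0.5+4 = 4.5, β = 0.5+26 = 26.5.
Posterior mean = α/(α+β) = 4.5/31 = 0.1452.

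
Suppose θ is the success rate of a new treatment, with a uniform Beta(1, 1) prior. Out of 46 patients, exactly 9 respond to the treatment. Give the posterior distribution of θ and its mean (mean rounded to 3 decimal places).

Observing 9 successes and 37 failures updates Beta(1, 1) by adding the success and failure counts to the two shape parameters: α = 1+9 = 10, β = 1+37 = 38.
E[θ | data] = 10/(10+38) = 0.208.

Posterior: Beta(10, 38); mean ≈ 0.208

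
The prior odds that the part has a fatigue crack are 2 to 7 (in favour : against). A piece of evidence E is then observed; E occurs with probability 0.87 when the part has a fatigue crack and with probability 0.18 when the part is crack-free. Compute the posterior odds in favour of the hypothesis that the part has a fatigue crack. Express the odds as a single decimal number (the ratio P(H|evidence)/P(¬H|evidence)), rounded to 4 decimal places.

Posterior odds ≈ 1.3810

Prior odds = 2/7 = 0.28571. In log-odds, ln(0.28571) = -1.2528.
Add log likelihood ratio: ln(4.8333) = 1.5755.
Posterior log-odds = 0.32277, so posterior odds = exp(0.32277) = 1.3810.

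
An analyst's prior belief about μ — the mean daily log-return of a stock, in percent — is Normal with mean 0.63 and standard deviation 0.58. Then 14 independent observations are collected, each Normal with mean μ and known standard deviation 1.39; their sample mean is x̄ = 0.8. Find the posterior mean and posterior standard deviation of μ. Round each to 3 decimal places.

Prior precision 1/τ₀² = 1/0.58² = 2.97265; data precision n/σ² = 14/1.39² = 7.24600.
Posterior precision = 2.97265 + 7.24600 = 10.2187, giving posterior SD = 1/√10.2187 = 0.313.
Posterior mean = (2.97265·0.63 + 7.24600·0.8) / 10.2187 = 0.751.

Posterior mean ≈ 0.751; posterior SD ≈ 0.313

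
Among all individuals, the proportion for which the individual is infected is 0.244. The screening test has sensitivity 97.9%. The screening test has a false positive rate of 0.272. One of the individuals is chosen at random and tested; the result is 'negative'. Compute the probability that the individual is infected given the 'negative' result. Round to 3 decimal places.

P(H | E) ≈ 0.009

Write H for 'the individual is infected'. Prior odds H:¬H = 0.244/0.756 = 0.32275. For the 'negative' outcome, the likelihood ratio is 0.021/0.728 = 0.028846.
Posterior odds = 0.32275 × 0.028846 = 0.0093101, so P(H|E) = 0.0093101/(1+0.0093101) = 0.009.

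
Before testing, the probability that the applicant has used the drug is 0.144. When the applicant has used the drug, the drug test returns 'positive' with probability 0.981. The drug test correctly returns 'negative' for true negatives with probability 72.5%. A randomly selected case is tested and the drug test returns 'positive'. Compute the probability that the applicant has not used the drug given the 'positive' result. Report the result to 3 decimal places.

P(¬H | E) ≈ 0.625

Write H for 'the applicant has used the drug'. Prior odds H:¬H = 0.144/0.856 = 0.16822. For the 'positive' outcome, the likelihood ratio is 0.981/0.275 = 3.5673.
Posterior odds = 0.16822 × 3.5673 = 0.60010, so P(H|E) = 0.60010/(1+0.60010) = 0.375. Then P(¬H|E) = 1 − 0.375 = 0.625.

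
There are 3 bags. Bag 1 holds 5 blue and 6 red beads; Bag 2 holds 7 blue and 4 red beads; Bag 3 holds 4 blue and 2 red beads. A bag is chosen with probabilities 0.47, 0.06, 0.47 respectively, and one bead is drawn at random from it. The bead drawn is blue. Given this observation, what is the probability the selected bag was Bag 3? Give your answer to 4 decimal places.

P(blue|Bag 1) = 0.4545; P(blue|Bag 2) = 0.6364; P(blue|Bag 3) = 0.6667.
Prior × likelihood for each source: 0.47·0.4545=0.2136, 0.06·0.6364=0.03818, 0.47·0.6667=0.3133. Summing gives P(blue) = 0.56515.
P(Bag 3 | blue) = 0.3133 / 0.56515 = 0.5544.

Posterior probability ≈ 0.5544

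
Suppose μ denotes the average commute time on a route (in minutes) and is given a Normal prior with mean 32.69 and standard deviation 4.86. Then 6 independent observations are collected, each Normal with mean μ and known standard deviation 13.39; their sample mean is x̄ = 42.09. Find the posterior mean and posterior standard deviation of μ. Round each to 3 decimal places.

Posterior mean ≈ 36.840; posterior SD ≈ 3.632

With known σ, the Normal prior is conjugate. Weight on the data is w = (n/σ²)/(n/σ² + 1/τ₀²) = 0.0334649/(0.0334649+0.0423377) = 0.44147.
Posterior mean = w·x̄ + (1−w)·μ₀ = 0.44147·42.09 + 0.55853·32.69 = 36.840. Posterior variance = 1/(0.0334649+0.0423377) = 13.1921, so SD = 3.632.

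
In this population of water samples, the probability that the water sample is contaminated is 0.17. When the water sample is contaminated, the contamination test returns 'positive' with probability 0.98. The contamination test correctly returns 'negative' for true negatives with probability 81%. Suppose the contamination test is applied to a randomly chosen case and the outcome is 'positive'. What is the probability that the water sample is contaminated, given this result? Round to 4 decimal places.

Let H be the event that the water sample is contaminated. P(H) = 0.17, so P(¬H) = 0.83. With E the 'positive' result, P(E|H) = 0.98 and P(E|¬H) = 0.19.
P(E) = 0.98·0.17 + 0.19·0.83 = 0.16660 + 0.15770 = 0.32430.
By Bayes' theorem, P(H|E) = 0.16660 / 0.32430 = 0.5137.

P(H | E) ≈ 0.5137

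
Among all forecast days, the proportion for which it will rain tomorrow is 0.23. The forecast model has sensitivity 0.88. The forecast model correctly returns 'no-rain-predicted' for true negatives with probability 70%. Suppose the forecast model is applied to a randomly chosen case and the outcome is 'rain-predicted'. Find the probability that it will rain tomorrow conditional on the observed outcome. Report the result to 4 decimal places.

Write H for 'it will rain tomorrow'. Prior odds H:¬H = 0.23/0.77 = 0.29870. For the 'rain-predicted' outcome, the likelihood ratio is 0.88/0.3 = 2.9333.
Posterior odds = 0.29870 × 2.9333 = 0.87619, so P(H|E) = 0.87619/(1+0.87619) = 0.4670.

P(H | E) ≈ 0.4670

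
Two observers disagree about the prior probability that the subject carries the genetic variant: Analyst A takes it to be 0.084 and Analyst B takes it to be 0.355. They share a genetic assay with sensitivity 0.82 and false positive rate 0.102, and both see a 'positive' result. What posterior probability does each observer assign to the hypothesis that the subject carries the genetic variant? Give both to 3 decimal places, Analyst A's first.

Analyst A: 0.424; Analyst B: 0.816

The likelihood ratio for a 'positive' result is 0.82/0.102 = 8.0392.
Analyst A: prior odds 0.084/0.916 = 0.091703; posterior odds 0.73722; posterior probability 0.424.
Analyst B: prior odds 0.355/0.645 = 0.55039; posterior odds 4.4247; posterior probability 0.816.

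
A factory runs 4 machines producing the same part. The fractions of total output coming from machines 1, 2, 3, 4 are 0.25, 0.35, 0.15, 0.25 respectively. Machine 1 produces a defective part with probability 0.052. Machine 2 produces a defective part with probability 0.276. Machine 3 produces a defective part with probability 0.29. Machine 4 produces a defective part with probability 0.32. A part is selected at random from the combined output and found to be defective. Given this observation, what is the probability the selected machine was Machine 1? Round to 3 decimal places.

Posterior probability ≈ 0.056

Tabulate prior·likelihood by source: [1] prior 0.25, lik 0.052, product 0.01300; [2] prior 0.35, lik 0.276, product 0.09660; [3] prior 0.15, lik 0.29, product 0.04350; [4] prior 0.25, lik 0.32, product 0.08000.
Normalizing constant = 0.23310; the posterior for Machine 1 is its product over the sum, 0.01300/0.23310 = 0.056.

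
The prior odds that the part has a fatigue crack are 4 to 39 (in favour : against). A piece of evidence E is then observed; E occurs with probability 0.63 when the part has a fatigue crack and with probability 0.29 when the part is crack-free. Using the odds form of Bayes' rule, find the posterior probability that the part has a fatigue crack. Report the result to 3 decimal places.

Prior odds = 4/39 = 0.10256. In log-odds, ln(0.10256) = -2.2773.
Add log likelihood ratio: ln(2.1724) = 0.77584.
Posterior log-odds = -1.5014, so posterior odds = exp(-1.5014) = 0.22281. Converting, P(H|E) = 0.22281/1.2228 = 0.182.

Posterior probability ≈ 0.182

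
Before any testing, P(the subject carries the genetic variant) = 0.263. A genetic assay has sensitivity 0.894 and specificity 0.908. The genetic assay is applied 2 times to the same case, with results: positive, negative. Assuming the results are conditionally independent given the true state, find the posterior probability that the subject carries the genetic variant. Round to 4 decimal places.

With H the event that the subject carries the genetic variant, the joint likelihood of the observed sequence is P(data|H) = 0.894·0.106 = 0.094764 and P(data|¬H) = 0.092·0.908 = 0.083536.
Bayes: P(H|data) = 0.263·0.094764 / (0.263·0.094764 + 0.737·0.083536) = 0.024923/0.086489 = 0.2882.

Posterior P(H) ≈ 0.2882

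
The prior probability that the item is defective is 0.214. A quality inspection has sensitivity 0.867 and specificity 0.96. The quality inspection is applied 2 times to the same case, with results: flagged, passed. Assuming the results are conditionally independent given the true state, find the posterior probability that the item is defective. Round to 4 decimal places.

Let H be the event that the item is defective; start with P(H) = 0.214. P('flagged'|H) = 0.867, P('flagged'|¬H) = 0.04.
Update on result 1 ('flagged'): P(H) ← 0.867·0.2140 / (0.867·0.2140 + 0.04·0.7860) = 0.18554/0.21698 = 0.8551.
Update on result 2 ('passed'): P(H) ← 0.133·0.8551 / (0.133·0.8551 + 0.96·0.1449) = 0.11373/0.25283 = 0.4498.

Posterior P(H) ≈ 0.4498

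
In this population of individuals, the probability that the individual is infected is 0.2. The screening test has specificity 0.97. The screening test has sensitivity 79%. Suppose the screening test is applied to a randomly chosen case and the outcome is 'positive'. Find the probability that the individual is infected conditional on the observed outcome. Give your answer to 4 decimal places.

Write H for 'the individual is infected'. Prior odds H:¬H = 0.2/0.8 = 0.25000. For the 'positive' outcome, the likelihood ratio is 0.79/0.03 = 26.333.
Posterior odds = 0.25000 × 26.333 = 6.5833, so P(H|E) = 6.5833/(1+6.5833) = 0.8681.

P(H | E) ≈ 0.8681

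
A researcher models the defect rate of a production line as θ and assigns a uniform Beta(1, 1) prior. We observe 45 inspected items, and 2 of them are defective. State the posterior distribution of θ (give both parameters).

Observing 2 successes and 43 failures updates Beta(1, 1) by adding the success and failure counts to the two shape parameters: α = 1+2 = 3, β = 1+43 = 44.

Posterior: Beta(3, 44)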